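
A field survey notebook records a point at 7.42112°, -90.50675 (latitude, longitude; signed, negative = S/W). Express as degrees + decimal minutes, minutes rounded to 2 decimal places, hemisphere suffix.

Lat: fractional part 0.421120 → 25.2672 minutes
Longitude is negative → W; |value| = 90.506750
Longitude: minutes = (90.506750 − 90) × 60 = 30.4050

7° 25.27′ N, 90° 30.41′ W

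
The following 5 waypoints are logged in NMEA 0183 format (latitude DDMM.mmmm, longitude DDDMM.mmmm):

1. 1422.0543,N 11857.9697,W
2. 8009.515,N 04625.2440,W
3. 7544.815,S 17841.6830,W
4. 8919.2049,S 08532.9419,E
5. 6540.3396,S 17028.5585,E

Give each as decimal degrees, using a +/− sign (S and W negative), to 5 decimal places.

1. 14.36757, -118.96616
2. 80.15858, -46.42073
3. -75.74692, -178.69472
4. -89.32008, 85.54903
5. -65.67233, 170.47598

Point 1:
  Latitude: split at 2 digits → 14° and 22.0543′; 14 + 22.0543/60 = 14.367572
  N ⇒ keep positive
  Lon: split at 3 digits → 118° and 57.9697′; 118 + 57.9697/60 = 118.966162
  W ⇒ negate
Point 2:
  Lat: degrees = first 2 digits = 80, minutes = 9.515; 80 + 9.515/60 = 80.158583
  N ⇒ keep positive
  λ: degrees = first 3 digits = 46, minutes = 25.244; 46 + 25.244/60 = 46.420733
  hemisphere W, so the sign is −
Point 3:
  Latitude: degrees = first 2 digits = 75, minutes = 44.815; 75 + 44.815/60 = 75.746917
  S ⇒ negate
  Longitude: split at 3 digits → 178° and 41.683′; 178 + 41.683/60 = 178.694717
  W → negative
Point 4:
  φ: degrees = first 2 digits = 89, minutes = 19.2049; 89 + 19.2049/60 = 89.320082
  S → negative
  λ: degrees = first 3 digits = 85, minutes = 32.9419; 85 + 32.9419/60 = 85.549032
  E ⇒ keep positive
Point 5:
  φ: degrees = first 2 digits = 65, minutes = 40.3396; 65 + 40.3396/60 = 65.672327
  S → negative
  λ: split at 3 digits → 170° and 28.5585′; 170 + 28.5585/60 = 170.475975
  E ⇒ keep positive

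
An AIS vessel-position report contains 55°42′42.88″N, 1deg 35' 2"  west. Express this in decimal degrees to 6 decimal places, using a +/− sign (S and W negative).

Lat: 42′ + 42.88″ = 42.71467′; 55 + 42.71467/60 = 55.7119111
N → positive
λ: 35′ + 2″ = 35.03333′; 1 + 35.03333/60 = 1.5838889
hemisphere W, so the sign is −

55.711911, -1.583889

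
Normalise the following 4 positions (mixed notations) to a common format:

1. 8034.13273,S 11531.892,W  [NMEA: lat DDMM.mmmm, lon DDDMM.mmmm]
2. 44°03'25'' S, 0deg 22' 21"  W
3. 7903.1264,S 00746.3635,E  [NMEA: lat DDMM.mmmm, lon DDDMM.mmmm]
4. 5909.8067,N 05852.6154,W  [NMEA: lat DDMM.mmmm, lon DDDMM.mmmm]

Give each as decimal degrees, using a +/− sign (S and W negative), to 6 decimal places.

1. -80.568879, -115.531533
2. -44.056944, -0.372500
3. -79.052107, 7.772725
4. 59.163445, -58.876923

Point 1:
  Latitude: split at 2 digits → 80° and 34.13273′; 80 + 34.13273/60 = 80.5688788
  S → negative
  Longitude: split at 3 digits → 115° and 31.892′; 115 + 31.892/60 = 115.5315333
  W → negative
Point 2:
  Latitude: 44 + 3/60 + 25/3600 = 44.0569444
  hemisphere S, so the sign is −
  λ: 22′ + 21″ = 22.35000′; 0 + 22.35000/60 = 0.3725000
  W → negative
Point 3:
  φ: degrees = first 2 digits = 79, minutes = 3.1264; 79 + 3.1264/60 = 79.0521067
  S → negative
  Lon: degrees = first 3 digits = 7, minutes = 46.3635; 7 + 46.3635/60 = 7.7727250
  E ⇒ keep positive
Point 4:
  Lat: split at 2 digits → 59° and 9.8067′; 59 + 9.8067/60 = 59.1634450
  N → positive
  Lon: split at 3 digits → 058° and 52.6154′; 58 + 52.6154/60 = 58.8769233
  W ⇒ negate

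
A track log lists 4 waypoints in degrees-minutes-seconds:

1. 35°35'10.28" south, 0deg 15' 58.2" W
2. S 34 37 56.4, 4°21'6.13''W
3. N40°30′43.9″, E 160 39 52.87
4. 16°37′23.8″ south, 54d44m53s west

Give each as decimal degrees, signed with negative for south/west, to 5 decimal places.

Point 1:
  φ: 35′ + 10.28″ = 35.17133′; 35 + 35.17133/60 = 35.586189
  S → negative
  λ: 0 + 15/60 + 58.2/3600 = 0.266167
  W → negative
Point 2:
  Lat: 34 + 37/60 + 56.4/3600 = 34.632333
  S ⇒ negate
  Longitude: 21′ + 6.13″ = 21.10217′; 4 + 21.10217/60 = 4.351703
  hemisphere W, so the sign is −
Point 3:
  Lat: 40° + 30/60 + 43.9/3600 = 40 + 0.500000 + 0.012194 = 40.512194
  N → positive
  Lon: 160 + 39/60 + 52.87/3600 = 160.664686
  E → positive
Point 4:
  φ: 37′ + 23.8″ = 37.39667′; 16 + 37.39667/60 = 16.623278
  hemisphere S, so the sign is −
  λ: 44′ + 53″ = 44.88333′; 54 + 44.88333/60 = 54.748056
  W → negative

1. -35.58619, -0.26617
2. -34.63233, -4.35170
3. 40.51219, 160.66469
4. -16.62328, -54.74806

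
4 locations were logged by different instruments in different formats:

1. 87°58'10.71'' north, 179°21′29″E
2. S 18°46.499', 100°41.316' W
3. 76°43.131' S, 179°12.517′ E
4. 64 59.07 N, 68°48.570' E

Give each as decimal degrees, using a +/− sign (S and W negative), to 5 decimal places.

1. 87.96964, 179.35806
2. -18.77498, -100.68860
3. -76.71885, 179.20862
4. 64.98450, 68.80950

Point 1:
  φ: 87 + 58/60 + 10.71/3600 = 87.969642
  N ⇒ keep positive
  Lon: 179 + 21/60 + 29/3600 = 179.358056
  E → positive
Point 2:
  φ: 46.499′ = 0.774983°; total 18.774983
  S → negative
  Longitude: 100 + 41.316/60 = 100.688600
  W ⇒ negate
Point 3:
  φ: 43.131′ = 0.718850°; total 76.718850
  S ⇒ negate
  Lon: 12.517′ = 0.208617°; total 179.208617
  E ⇒ keep positive
Point 4:
  Lat: 64 + 59.07/60 = 64.984500
  N ⇒ keep positive
  Lon: 68 + 48.57/60 = 68.809500
  E → positive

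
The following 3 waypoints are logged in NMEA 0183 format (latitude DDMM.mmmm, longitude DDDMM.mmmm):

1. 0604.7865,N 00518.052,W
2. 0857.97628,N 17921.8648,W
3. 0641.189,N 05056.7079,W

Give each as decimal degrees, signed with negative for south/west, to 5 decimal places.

1. 6.07978, -5.30087
2. 8.96627, -179.36441
3. 6.68648, -50.94513

Point 1:
  Lat: split at 2 digits → 06° and 4.7865′; 6 + 4.7865/60 = 6.079775
  N → positive
  Longitude: degrees = first 3 digits = 5, minutes = 18.052; 5 + 18.052/60 = 5.300867
  hemisphere W, so the sign is −
Point 2:
  Latitude: degrees = first 2 digits = 8, minutes = 57.97628; 8 + 57.97628/60 = 8.966271
  N → positive
  Longitude: split at 3 digits → 179° and 21.8648′; 179 + 21.8648/60 = 179.364413
  W ⇒ negate
Point 3:
  φ: split at 2 digits → 06° and 41.189′; 6 + 41.189/60 = 6.686483
  N ⇒ keep positive
  λ: split at 3 digits → 050° and 56.7079′; 50 + 56.7079/60 = 50.945132
  W → negative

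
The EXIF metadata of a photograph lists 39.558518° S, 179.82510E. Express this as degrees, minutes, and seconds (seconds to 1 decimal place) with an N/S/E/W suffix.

39°33′30.7″ S, 179°49′30.4″ E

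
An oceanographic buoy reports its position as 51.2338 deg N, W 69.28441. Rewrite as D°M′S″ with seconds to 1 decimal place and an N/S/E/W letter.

Latitude: 0.233800° → 14.02800′; 0.02800 × 60 = 1.680″
Longitude: whole degrees 69; 17.06460′ → 17′ and 3.876″

51°14′1.7″ N, 69°17′3.9″ W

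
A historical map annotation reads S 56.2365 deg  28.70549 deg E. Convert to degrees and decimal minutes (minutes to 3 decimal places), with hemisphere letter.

56° 14.190′ S, 28° 42.329′ E

φ: fractional part 0.236500 → 14.19000 minutes
Lon: minutes = (28.705490 − 28) × 60 = 42.32940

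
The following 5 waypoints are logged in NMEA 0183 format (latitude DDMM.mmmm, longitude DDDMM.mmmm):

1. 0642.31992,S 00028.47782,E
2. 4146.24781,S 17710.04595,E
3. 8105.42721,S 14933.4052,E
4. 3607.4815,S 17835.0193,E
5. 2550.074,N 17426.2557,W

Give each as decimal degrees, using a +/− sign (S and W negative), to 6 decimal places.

1. -6.705332, 0.474630
2. -41.770797, 177.167433
3. -81.090454, 149.556753
4. -36.124692, 178.583655
5. 25.834567, -174.437595

Point 1:
  φ: degrees = first 2 digits = 6, minutes = 42.31992; 6 + 42.31992/60 = 6.7053320
  S → negative
  Longitude: split at 3 digits → 000° and 28.47782′; 0 + 28.47782/60 = 0.4746303
  E → positive
Point 2:
  Latitude: degrees = first 2 digits = 41, minutes = 46.24781; 41 + 46.24781/60 = 41.7707968
  S ⇒ negate
  Longitude: degrees = first 3 digits = 177, minutes = 10.04595; 177 + 10.04595/60 = 177.1674325
  E → positive
Point 3:
  Latitude: degrees = first 2 digits = 81, minutes = 5.42721; 81 + 5.42721/60 = 81.0904535
  hemisphere S, so the sign is −
  Longitude: split at 3 digits → 149° and 33.4052′; 149 + 33.4052/60 = 149.5567533
  E → positive
Point 4:
  φ: degrees = first 2 digits = 36, minutes = 7.4815; 36 + 7.4815/60 = 36.1246917
  hemisphere S, so the sign is −
  λ: split at 3 digits → 178° and 35.0193′; 178 + 35.0193/60 = 178.5836550
  E ⇒ keep positive
Point 5:
  Lat: split at 2 digits → 25° and 50.074′; 25 + 50.074/60 = 25.8345667
  N ⇒ keep positive
  λ: degrees = first 3 digits = 174, minutes = 26.2557; 174 + 26.2557/60 = 174.4375950
  W → negative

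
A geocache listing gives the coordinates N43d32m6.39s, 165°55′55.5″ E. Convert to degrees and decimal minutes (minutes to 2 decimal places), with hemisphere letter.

Latitude: seconds/60 = 0.10650; minutes = 32 + 0.10650 = 32.1065
Longitude: seconds/60 = 0.92500; minutes = 55 + 0.92500 = 55.9250

43° 32.11′ N, 165° 55.93′ E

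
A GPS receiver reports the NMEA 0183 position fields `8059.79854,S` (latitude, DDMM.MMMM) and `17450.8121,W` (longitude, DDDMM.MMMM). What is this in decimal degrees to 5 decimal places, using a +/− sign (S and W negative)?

-80.99664, -174.84687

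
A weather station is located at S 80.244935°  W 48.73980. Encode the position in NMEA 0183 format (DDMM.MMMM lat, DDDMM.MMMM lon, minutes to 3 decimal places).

8014.696,S / 04844.388,W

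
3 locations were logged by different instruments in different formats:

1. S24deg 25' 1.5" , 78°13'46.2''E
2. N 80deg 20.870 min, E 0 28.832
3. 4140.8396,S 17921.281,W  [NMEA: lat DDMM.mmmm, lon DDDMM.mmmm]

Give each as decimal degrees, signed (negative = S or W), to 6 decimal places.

1. -24.417083, 78.229500
2. 80.347833, 0.480533
3. -41.680660, -179.354683

Point 1:
  Latitude: 24 + 25/60 + 1.5/3600 = 24.4170833
  S ⇒ negate
  λ: 78° + 13/60 + 46.2/3600 = 78 + 0.216667 + 0.012833 = 78.2295000
  E → positive
Point 2:
  Latitude: 80 + 20.87/60 = 80.3478333
  N ⇒ keep positive
  Lon: 0 + 28.832/60 = 0.4805333
  E ⇒ keep positive
Point 3:
  φ: degrees = first 2 digits = 41, minutes = 40.8396; 41 + 40.8396/60 = 41.6806600
  S ⇒ negate
  λ: degrees = first 3 digits = 179, minutes = 21.281; 179 + 21.281/60 = 179.3546833
  hemisphere W, so the sign is −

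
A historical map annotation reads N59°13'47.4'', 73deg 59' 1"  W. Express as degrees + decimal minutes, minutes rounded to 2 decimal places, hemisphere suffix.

Lat: seconds/60 = 0.79000; minutes = 13 + 0.79000 = 13.7900
Lon: 59 + 1/60 = 59.0167′

59° 13.79′ N, 73° 59.02′ W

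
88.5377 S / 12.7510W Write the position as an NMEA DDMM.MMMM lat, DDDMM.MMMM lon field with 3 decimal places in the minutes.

8832.262,S / 01245.060,W

φ: minutes = (88.537700 − 88) × 60 = 32.26200
Longitude: minutes = (12.751000 − 12) × 60 = 45.06000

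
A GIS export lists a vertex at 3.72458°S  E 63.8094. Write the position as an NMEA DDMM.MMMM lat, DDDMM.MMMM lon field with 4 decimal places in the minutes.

0343.4748,S / 06348.5640,E

Latitude: minutes = (3.724580 − 3) × 60 = 43.474800
Lon: 63° + 0.809400 × 60 = 63° 48.564000′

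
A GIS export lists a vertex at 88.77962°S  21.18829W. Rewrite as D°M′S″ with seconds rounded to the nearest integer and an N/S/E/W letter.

φ: 0.779620 × 60 = 46.77720′ → 46′, remainder × 60 = 46.63″
Lon: whole degrees 21; 11.29740′ → 11′ and 17.84″

88°46′47″ S, 21°11′18″ W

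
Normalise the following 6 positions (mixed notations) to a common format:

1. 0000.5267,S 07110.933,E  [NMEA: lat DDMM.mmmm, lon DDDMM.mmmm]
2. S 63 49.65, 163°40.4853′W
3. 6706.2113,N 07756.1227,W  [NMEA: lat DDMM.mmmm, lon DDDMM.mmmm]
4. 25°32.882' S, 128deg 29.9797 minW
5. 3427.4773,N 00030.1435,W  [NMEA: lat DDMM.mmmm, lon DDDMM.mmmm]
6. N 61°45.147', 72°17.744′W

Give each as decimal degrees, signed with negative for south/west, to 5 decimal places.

Point 1:
  Latitude: degrees = first 2 digits = 0, minutes = 0.5267; 0 + 0.5267/60 = 0.008778
  hemisphere S, so the sign is −
  λ: degrees = first 3 digits = 71, minutes = 10.933; 71 + 10.933/60 = 71.182217
  E ⇒ keep positive
Point 2:
  Lat: 63 + 49.65/60 = 63.827500
  hemisphere S, so the sign is −
  λ: 163 + 40.4853/60 = 163.674755
  hemisphere W, so the sign is −
Point 3:
  Lat: degrees = first 2 digits = 67, minutes = 6.2113; 67 + 6.2113/60 = 67.103522
  N → positive
  λ: degrees = first 3 digits = 77, minutes = 56.1227; 77 + 56.1227/60 = 77.935378
  W ⇒ negate
Point 4:
  φ: 32.882′ = 0.548033°; total 25.548033
  hemisphere S, so the sign is −
  Lon: 128 + 29.9797/60 = 128.499662
  W ⇒ negate
Point 5:
  Lat: degrees = first 2 digits = 34, minutes = 27.4773; 34 + 27.4773/60 = 34.457955
  N ⇒ keep positive
  Lon: degrees = first 3 digits = 0, minutes = 30.1435; 0 + 30.1435/60 = 0.502392
  W ⇒ negate
Point 6:
  Lat: 45.147′ = 0.752450°; total 61.752450
  N → positive
  λ: 17.744′ = 0.295733°; total 72.295733
  W → negative

1. -0.00878, 71.18222
2. -63.82750, -163.67476
3. 67.10352, -77.93538
4. -25.54803, -128.49966
5. 34.45796, -0.50239
6. 61.75245, -72.29573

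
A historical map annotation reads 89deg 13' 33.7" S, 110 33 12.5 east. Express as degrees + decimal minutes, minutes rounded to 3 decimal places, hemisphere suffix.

Lat: 13 + 33.7/60 = 13.56167′
Lon: seconds/60 = 0.20833; minutes = 33 + 0.20833 = 33.20833

89° 13.562′ S, 110° 33.208′ E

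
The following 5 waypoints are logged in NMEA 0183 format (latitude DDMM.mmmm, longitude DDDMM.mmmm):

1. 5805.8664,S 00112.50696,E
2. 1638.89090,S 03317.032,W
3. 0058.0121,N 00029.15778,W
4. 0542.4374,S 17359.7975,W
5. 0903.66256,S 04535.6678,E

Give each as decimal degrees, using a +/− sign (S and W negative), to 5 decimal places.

Point 1:
  Lat: degrees = first 2 digits = 58, minutes = 5.8664; 58 + 5.8664/60 = 58.097773
  hemisphere S, so the sign is −
  Lon: split at 3 digits → 001° and 12.50696′; 1 + 12.50696/60 = 1.208449
  E → positive
Point 2:
  φ: degrees = first 2 digits = 16, minutes = 38.8909; 16 + 38.8909/60 = 16.648182
  S ⇒ negate
  Lon: degrees = first 3 digits = 33, minutes = 17.032; 33 + 17.032/60 = 33.283867
  W ⇒ negate
Point 3:
  Lat: degrees = first 2 digits = 0, minutes = 58.0121; 0 + 58.0121/60 = 0.966868
  N ⇒ keep positive
  Longitude: degrees = first 3 digits = 0, minutes = 29.15778; 0 + 29.15778/60 = 0.485963
  W ⇒ negate
Point 4:
  Lat: degrees = first 2 digits = 5, minutes = 42.4374; 5 + 42.4374/60 = 5.707290
  S ⇒ negate
  λ: split at 3 digits → 173° and 59.7975′; 173 + 59.7975/60 = 173.996625
  W ⇒ negate
Point 5:
  Lat: split at 2 digits → 09° and 3.66256′; 9 + 3.66256/60 = 9.061043
  S ⇒ negate
  Longitude: degrees = first 3 digits = 45, minutes = 35.6678; 45 + 35.6678/60 = 45.594463
  E ⇒ keep positive

1. -58.09777, 1.20845
2. -16.64818, -33.28387
3. 0.96687, -0.48596
4. -5.70729, -173.99663
5. -9.06104, 45.59446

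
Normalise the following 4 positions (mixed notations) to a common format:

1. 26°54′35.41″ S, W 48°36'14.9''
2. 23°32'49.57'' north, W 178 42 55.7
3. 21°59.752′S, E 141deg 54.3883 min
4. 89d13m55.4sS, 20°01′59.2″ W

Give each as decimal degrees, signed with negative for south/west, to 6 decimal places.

1. -26.909836, -48.604139
2. 23.547103, -178.715472
3. -21.995867, 141.906472
4. -89.232056, -20.033111

Point 1:
  Latitude: 54′ + 35.41″ = 54.59017′; 26 + 54.59017/60 = 26.9098361
  S ⇒ negate
  Lon: 48 + 36/60 + 14.9/3600 = 48.6041389
  W ⇒ negate
Point 2:
  Latitude: 23 + 32/60 + 49.57/3600 = 23.5471028
  N → positive
  λ: 178 + 42/60 + 55.7/3600 = 178.7154722
  hemisphere W, so the sign is −
Point 3:
  Lat: 21 + 59.752/60 = 21.9958667
  S → negative
  Longitude: 141 + 54.3883/60 = 141.9064717
  E ⇒ keep positive
Point 4:
  Lat: 13′ + 55.4″ = 13.92333′; 89 + 13.92333/60 = 89.2320556
  S ⇒ negate
  λ: 1′ + 59.2″ = 1.98667′; 20 + 1.98667/60 = 20.0331111
  hemisphere W, so the sign is −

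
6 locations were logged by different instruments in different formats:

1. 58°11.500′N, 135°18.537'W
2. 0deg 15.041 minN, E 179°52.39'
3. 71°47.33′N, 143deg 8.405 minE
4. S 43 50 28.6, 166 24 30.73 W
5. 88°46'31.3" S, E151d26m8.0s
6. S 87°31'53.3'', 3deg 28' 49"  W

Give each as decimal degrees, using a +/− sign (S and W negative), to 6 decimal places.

1. 58.191667, -135.308950
2. 0.250683, 179.873167
3. 71.788833, 143.140083
4. -43.841278, -166.408536
5. -88.775361, 151.435556
6. -87.531472, -3.480278

Point 1:
  Latitude: 11.5′ = 0.191667°; total 58.1916667
  N → positive
  λ: 135 + 18.537/60 = 135.3089500
  W → negative
Point 2:
  Latitude: 0 + 15.041/60 = 0.2506833
  N → positive
  Longitude: 179 + 52.39/60 = 179.8731667
  E → positive
Point 3:
  Latitude: 71 + 47.33/60 = 71.7888333
  N → positive
  λ: 8.405′ = 0.140083°; total 143.1400833
  E → positive
Point 4:
  Lat: 50′ + 28.6″ = 50.47667′; 43 + 50.47667/60 = 43.8412778
  S → negative
  Longitude: 166° + 24/60 + 30.73/3600 = 166 + 0.400000 + 0.008536 = 166.4085361
  W ⇒ negate
Point 5:
  Latitude: 88° + 46/60 + 31.3/3600 = 88 + 0.766667 + 0.008694 = 88.7753611
  S → negative
  λ: 26′ + 8″ = 26.13333′; 151 + 26.13333/60 = 151.4355556
  E ⇒ keep positive
Point 6:
  Lat: 31′ + 53.3″ = 31.88833′; 87 + 31.88833/60 = 87.5314722
  S ⇒ negate
  λ: 3 + 28/60 + 49/3600 = 3.4802778
  W → negative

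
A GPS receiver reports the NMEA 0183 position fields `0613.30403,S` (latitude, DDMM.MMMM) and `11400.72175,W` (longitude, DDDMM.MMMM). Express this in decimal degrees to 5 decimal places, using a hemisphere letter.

6.22173° S, 114.01203° W

φ: degrees = first 2 digits = 6, minutes = 13.30403; 6 + 13.30403/60 = 6.221734
Lon: split at 3 digits → 114° and 0.72175′; 114 + 0.72175/60 = 114.012029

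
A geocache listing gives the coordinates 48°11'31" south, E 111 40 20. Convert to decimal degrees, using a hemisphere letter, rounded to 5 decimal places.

φ: 11′ + 31″ = 11.51667′; 48 + 11.51667/60 = 48.191944
Lon: 111° + 40/60 + 20/3600 = 111 + 0.666667 + 0.005556 = 111.672222

48.19194° S, 111.67222° E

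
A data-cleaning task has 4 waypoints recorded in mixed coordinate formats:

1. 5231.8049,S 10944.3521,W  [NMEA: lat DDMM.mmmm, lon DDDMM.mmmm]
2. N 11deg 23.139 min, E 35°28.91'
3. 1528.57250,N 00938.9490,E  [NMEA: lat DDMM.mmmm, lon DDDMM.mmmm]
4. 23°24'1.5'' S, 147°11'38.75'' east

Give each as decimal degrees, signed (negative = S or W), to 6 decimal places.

1. -52.530082, -109.739202
2. 11.385650, 35.481833
3. 15.476208, 9.649150
4. -23.400417, 147.194097

Point 1:
  φ: degrees = first 2 digits = 52, minutes = 31.8049; 52 + 31.8049/60 = 52.5300817
  S → negative
  λ: split at 3 digits → 109° and 44.3521′; 109 + 44.3521/60 = 109.7392017
  hemisphere W, so the sign is −
Point 2:
  φ: 11 + 23.139/60 = 11.3856500
  N ⇒ keep positive
  Longitude: 28.91′ = 0.481833°; total 35.4818333
  E ⇒ keep positive
Point 3:
  Lat: split at 2 digits → 15° and 28.5725′; 15 + 28.5725/60 = 15.4762083
  N → positive
  Lon: split at 3 digits → 009° and 38.949′; 9 + 38.949/60 = 9.6491500
  E → positive
Point 4:
  Lat: 23° + 24/60 + 1.5/3600 = 23 + 0.400000 + 0.000417 = 23.4004167
  hemisphere S, so the sign is −
  Longitude: 147° + 11/60 + 38.75/3600 = 147 + 0.183333 + 0.010764 = 147.1940972
  E ⇒ keep positive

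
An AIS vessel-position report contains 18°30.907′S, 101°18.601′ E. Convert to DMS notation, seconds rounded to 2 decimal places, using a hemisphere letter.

18°30′54.42″ S, 101°18′36.06″ E

φ: fractional minutes 0.90700 × 60 = 54.4200″
Longitude: fractional minutes 0.60100 × 60 = 36.0600″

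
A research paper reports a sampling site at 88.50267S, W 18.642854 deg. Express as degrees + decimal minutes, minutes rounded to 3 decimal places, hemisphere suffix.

88° 30.160′ S, 18° 38.571′ W

Lat: fractional part 0.502670 → 30.16020 minutes
Lon: minutes = (18.642854 − 18) × 60 = 38.57124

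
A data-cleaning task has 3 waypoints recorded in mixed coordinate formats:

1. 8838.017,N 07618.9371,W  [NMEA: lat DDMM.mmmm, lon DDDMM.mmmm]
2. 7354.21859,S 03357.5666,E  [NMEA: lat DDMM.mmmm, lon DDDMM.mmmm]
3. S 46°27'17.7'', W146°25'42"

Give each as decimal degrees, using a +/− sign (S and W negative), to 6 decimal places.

Point 1:
  Lat: split at 2 digits → 88° and 38.017′; 88 + 38.017/60 = 88.6336167
  N → positive
  Longitude: degrees = first 3 digits = 76, minutes = 18.9371; 76 + 18.9371/60 = 76.3156183
  W ⇒ negate
Point 2:
  Latitude: split at 2 digits → 73° and 54.21859′; 73 + 54.21859/60 = 73.9036432
  hemisphere S, so the sign is −
  Longitude: degrees = first 3 digits = 33, minutes = 57.5666; 33 + 57.5666/60 = 33.9594433
  E → positive
Point 3:
  Latitude: 27′ + 17.7″ = 27.29500′; 46 + 27.29500/60 = 46.4549167
  S → negative
  λ: 146 + 25/60 + 42/3600 = 146.4283333
  W ⇒ negate

1. 88.633617, -76.315618
2. -73.903643, 33.959443
3. -46.454917, -146.428333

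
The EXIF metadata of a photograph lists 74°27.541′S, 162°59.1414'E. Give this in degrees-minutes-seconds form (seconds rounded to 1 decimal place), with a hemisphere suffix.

74°27′32.5″ S, 162°59′8.5″ E

Latitude: fractional minutes 0.54100 × 60 = 32.460″
Lon: 59.14140′ → 59′ and 0.14140 × 60 = 8.484″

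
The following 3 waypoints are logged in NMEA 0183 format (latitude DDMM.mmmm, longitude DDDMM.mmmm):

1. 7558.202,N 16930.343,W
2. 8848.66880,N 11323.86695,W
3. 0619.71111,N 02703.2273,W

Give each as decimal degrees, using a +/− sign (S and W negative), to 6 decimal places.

1. 75.970033, -169.505717
2. 88.811147, -113.397783
3. 6.328519, -27.053788

Point 1:
  φ: degrees = first 2 digits = 75, minutes = 58.202; 75 + 58.202/60 = 75.9700333
  N ⇒ keep positive
  λ: split at 3 digits → 169° and 30.343′; 169 + 30.343/60 = 169.5057167
  W ⇒ negate
Point 2:
  Lat: degrees = first 2 digits = 88, minutes = 48.6688; 88 + 48.6688/60 = 88.8111467
  N → positive
  Longitude: split at 3 digits → 113° and 23.86695′; 113 + 23.86695/60 = 113.3977825
  hemisphere W, so the sign is −
Point 3:
  Lat: split at 2 digits → 06° and 19.71111′; 6 + 19.71111/60 = 6.3285185
  N → positive
  Lon: degrees = first 3 digits = 27, minutes = 3.2273; 27 + 3.2273/60 = 27.0537883
  hemisphere W, so the sign is −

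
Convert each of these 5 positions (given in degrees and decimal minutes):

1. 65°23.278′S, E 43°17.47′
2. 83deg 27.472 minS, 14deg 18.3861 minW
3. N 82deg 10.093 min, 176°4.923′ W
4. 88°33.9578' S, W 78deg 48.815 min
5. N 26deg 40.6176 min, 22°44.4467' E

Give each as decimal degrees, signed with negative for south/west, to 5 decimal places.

Point 1:
  φ: 23.278′ = 0.387967°; total 65.387967
  hemisphere S, so the sign is −
  λ: 43 + 17.47/60 = 43.291167
  E → positive
Point 2:
  Latitude: 83 + 27.472/60 = 83.457867
  S → negative
  λ: 14 + 18.3861/60 = 14.306435
  hemisphere W, so the sign is −
Point 3:
  Latitude: 10.093′ = 0.168217°; total 82.168217
  N ⇒ keep positive
  λ: 4.923′ = 0.082050°; total 176.082050
  W ⇒ negate
Point 4:
  Lat: 88 + 33.9578/60 = 88.565963
  S ⇒ negate
  Longitude: 48.815′ = 0.813583°; total 78.813583
  W ⇒ negate
Point 5:
  Lat: 26 + 40.6176/60 = 26.676960
  N ⇒ keep positive
  Lon: 22 + 44.4467/60 = 22.740778
  E ⇒ keep positive

1. -65.38797, 43.29117
2. -83.45787, -14.30644
3. 82.16822, -176.08205
4. -88.56596, -78.81358
5. 26.67696, 22.74078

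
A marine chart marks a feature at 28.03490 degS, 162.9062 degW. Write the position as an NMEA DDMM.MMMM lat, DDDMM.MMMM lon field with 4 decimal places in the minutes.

2802.0940,S / 16254.3720,W

Lat: fractional part 0.034900 → 2.094000 minutes
Longitude: fractional part 0.906200 → 54.372000 minutes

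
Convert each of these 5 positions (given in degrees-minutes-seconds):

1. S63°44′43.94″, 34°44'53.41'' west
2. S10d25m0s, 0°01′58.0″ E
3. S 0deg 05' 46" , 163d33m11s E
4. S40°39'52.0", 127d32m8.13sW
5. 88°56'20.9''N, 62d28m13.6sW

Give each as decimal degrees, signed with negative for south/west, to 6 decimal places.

1. -63.745539, -34.748169
2. -10.416667, 0.032778
3. -0.096111, 163.553056
4. -40.664444, -127.535592
5. 88.939139, -62.470444

Point 1:
  φ: 63 + 44/60 + 43.94/3600 = 63.7455389
  S → negative
  Lon: 44′ + 53.41″ = 44.89017′; 34 + 44.89017/60 = 34.7481694
  hemisphere W, so the sign is −
Point 2:
  φ: 25′ + 0″ = 25.00000′; 10 + 25.00000/60 = 10.4166667
  S → negative
  λ: 0° + 1/60 + 58/3600 = 0 + 0.016667 + 0.016111 = 0.0327778
  E → positive
Point 3:
  φ: 5′ + 46″ = 5.76667′; 0 + 5.76667/60 = 0.0961111
  hemisphere S, so the sign is −
  Lon: 163° + 33/60 + 11/3600 = 163 + 0.550000 + 0.003056 = 163.5530556
  E ⇒ keep positive
Point 4:
  φ: 40° + 39/60 + 52/3600 = 40 + 0.650000 + 0.014444 = 40.6644444
  S → negative
  Lon: 127° + 32/60 + 8.13/3600 = 127 + 0.533333 + 0.002258 = 127.5355917
  hemisphere W, so the sign is −
Point 5:
  φ: 88 + 56/60 + 20.9/3600 = 88.9391389
  N → positive
  Longitude: 62 + 28/60 + 13.6/3600 = 62.4704444
  hemisphere W, so the sign is −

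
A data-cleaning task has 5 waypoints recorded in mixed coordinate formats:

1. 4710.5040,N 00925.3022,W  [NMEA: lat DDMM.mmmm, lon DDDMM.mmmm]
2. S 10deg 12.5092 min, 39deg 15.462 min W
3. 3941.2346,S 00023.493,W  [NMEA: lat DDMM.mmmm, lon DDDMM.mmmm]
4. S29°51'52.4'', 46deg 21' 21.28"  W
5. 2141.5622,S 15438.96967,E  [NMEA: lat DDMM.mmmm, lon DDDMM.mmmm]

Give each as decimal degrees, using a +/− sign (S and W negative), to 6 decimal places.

Point 1:
  Latitude: degrees = first 2 digits = 47, minutes = 10.504; 47 + 10.504/60 = 47.1750667
  N → positive
  Lon: degrees = first 3 digits = 9, minutes = 25.3022; 9 + 25.3022/60 = 9.4217033
  W ⇒ negate
Point 2:
  Latitude: 10 + 12.5092/60 = 10.2084867
  hemisphere S, so the sign is −
  Lon: 39 + 15.462/60 = 39.2577000
  W → negative
Point 3:
  Lat: split at 2 digits → 39° and 41.2346′; 39 + 41.2346/60 = 39.6872433
  S → negative
  Longitude: degrees = first 3 digits = 0, minutes = 23.493; 0 + 23.493/60 = 0.3915500
  W ⇒ negate
Point 4:
  φ: 51′ + 52.4″ = 51.87333′; 29 + 51.87333/60 = 29.8645556
  S ⇒ negate
  Lon: 46° + 21/60 + 21.28/3600 = 46 + 0.350000 + 0.005911 = 46.3559111
  hemisphere W, so the sign is −
Point 5:
  φ: degrees = first 2 digits = 21, minutes = 41.5622; 21 + 41.5622/60 = 21.6927033
  hemisphere S, so the sign is −
  Longitude: degrees = first 3 digits = 154, minutes = 38.96967; 154 + 38.96967/60 = 154.6494945
  E ⇒ keep positive

1. 47.175067, -9.421703
2. -10.208487, -39.257700
3. -39.687243, -0.391550
4. -29.864556, -46.355911
5. -21.692703, 154.649495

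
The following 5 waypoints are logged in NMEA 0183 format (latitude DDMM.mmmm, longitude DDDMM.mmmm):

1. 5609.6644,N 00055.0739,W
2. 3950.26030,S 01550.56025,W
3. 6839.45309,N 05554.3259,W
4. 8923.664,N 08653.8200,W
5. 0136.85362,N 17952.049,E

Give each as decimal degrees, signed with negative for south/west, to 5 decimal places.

1. 56.16107, -0.91790
2. -39.83767, -15.84267
3. 68.65755, -55.90543
4. 89.39440, -86.89700
5. 1.61423, 179.86748

Point 1:
  φ: split at 2 digits → 56° and 9.6644′; 56 + 9.6644/60 = 56.161073
  N ⇒ keep positive
  Longitude: degrees = first 3 digits = 0, minutes = 55.0739; 0 + 55.0739/60 = 0.917898
  W → negative
Point 2:
  Lat: degrees = first 2 digits = 39, minutes = 50.2603; 39 + 50.2603/60 = 39.837672
  hemisphere S, so the sign is −
  Longitude: degrees = first 3 digits = 15, minutes = 50.56025; 15 + 50.56025/60 = 15.842671
  W → negative
Point 3:
  Lat: split at 2 digits → 68° and 39.45309′; 68 + 39.45309/60 = 68.657552
  N ⇒ keep positive
  Lon: degrees = first 3 digits = 55, minutes = 54.3259; 55 + 54.3259/60 = 55.905432
  W → negative
Point 4:
  Latitude: degrees = first 2 digits = 89, minutes = 23.664; 89 + 23.664/60 = 89.394400
  N ⇒ keep positive
  λ: split at 3 digits → 086° and 53.82′; 86 + 53.82/60 = 86.897000
  hemisphere W, so the sign is −
Point 5:
  Lat: split at 2 digits → 01° and 36.85362′; 1 + 36.85362/60 = 1.614227
  N ⇒ keep positive
  Lon: split at 3 digits → 179° and 52.049′; 179 + 52.049/60 = 179.867483
  E → positive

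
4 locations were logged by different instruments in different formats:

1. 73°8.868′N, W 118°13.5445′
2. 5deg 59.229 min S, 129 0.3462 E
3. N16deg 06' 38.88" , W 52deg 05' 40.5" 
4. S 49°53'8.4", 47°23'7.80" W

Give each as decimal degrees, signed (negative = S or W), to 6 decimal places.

1. 73.147800, -118.225742
2. -5.987150, 129.005770
3. 16.110800, -52.094583
4. -49.885667, -47.385500

Point 1:
  Lat: 8.868′ = 0.147800°; total 73.1478000
  N → positive
  λ: 13.5445′ = 0.225742°; total 118.2257417
  W → negative
Point 2:
  Lat: 5 + 59.229/60 = 5.9871500
  S ⇒ negate
  λ: 0.3462′ = 0.005770°; total 129.0057700
  E → positive
Point 3:
  φ: 16 + 6/60 + 38.88/3600 = 16.1108000
  N → positive
  Lon: 52° + 5/60 + 40.5/3600 = 52 + 0.083333 + 0.011250 = 52.0945833
  hemisphere W, so the sign is −
Point 4:
  φ: 53′ + 8.4″ = 53.14000′; 49 + 53.14000/60 = 49.8856667
  hemisphere S, so the sign is −
  Longitude: 23′ + 7.8″ = 23.13000′; 47 + 23.13000/60 = 47.3855000
  hemisphere W, so the sign is −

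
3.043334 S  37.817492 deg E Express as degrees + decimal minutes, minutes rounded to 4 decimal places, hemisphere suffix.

Latitude: minutes = (3.043334 − 3) × 60 = 2.600040
λ: 37° + 0.817492 × 60 = 37° 49.049520′

3° 2.6000′ S, 37° 49.0495′ E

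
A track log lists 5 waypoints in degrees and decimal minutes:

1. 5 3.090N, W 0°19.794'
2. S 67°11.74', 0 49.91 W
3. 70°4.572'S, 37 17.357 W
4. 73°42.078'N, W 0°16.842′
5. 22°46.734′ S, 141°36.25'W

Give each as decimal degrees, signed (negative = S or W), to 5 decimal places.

Point 1:
  Latitude: 3.09′ = 0.051500°; total 5.051500
  N ⇒ keep positive
  λ: 19.794′ = 0.329900°; total 0.329900
  W → negative
Point 2:
  Lat: 11.74′ = 0.195667°; total 67.195667
  S → negative
  Lon: 49.91′ = 0.831833°; total 0.831833
  hemisphere W, so the sign is −
Point 3:
  φ: 4.572′ = 0.076200°; total 70.076200
  S → negative
  Longitude: 17.357′ = 0.289283°; total 37.289283
  hemisphere W, so the sign is −
Point 4:
  φ: 73 + 42.078/60 = 73.701300
  N → positive
  Lon: 16.842′ = 0.280700°; total 0.280700
  W ⇒ negate
Point 5:
  Latitude: 22 + 46.734/60 = 22.778900
  hemisphere S, so the sign is −
  λ: 141 + 36.25/60 = 141.604167
  W ⇒ negate

1. 5.05150, -0.32990
2. -67.19567, -0.83183
3. -70.07620, -37.28928
4. 73.70130, -0.28070
5. -22.77890, -141.60417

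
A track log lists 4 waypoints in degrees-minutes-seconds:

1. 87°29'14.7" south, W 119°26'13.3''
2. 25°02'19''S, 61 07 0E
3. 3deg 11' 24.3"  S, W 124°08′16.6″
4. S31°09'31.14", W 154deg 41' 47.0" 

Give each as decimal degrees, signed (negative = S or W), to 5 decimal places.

1. -87.48742, -119.43703
2. -25.03861, 61.11667
3. -3.19008, -124.13794
4. -31.15865, -154.69639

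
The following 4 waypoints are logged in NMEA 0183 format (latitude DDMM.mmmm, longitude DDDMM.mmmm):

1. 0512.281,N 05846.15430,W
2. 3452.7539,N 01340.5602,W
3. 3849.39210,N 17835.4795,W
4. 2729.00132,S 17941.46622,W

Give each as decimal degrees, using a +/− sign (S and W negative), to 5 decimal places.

Point 1:
  Lat: split at 2 digits → 05° and 12.281′; 5 + 12.281/60 = 5.204683
  N ⇒ keep positive
  λ: degrees = first 3 digits = 58, minutes = 46.1543; 58 + 46.1543/60 = 58.769238
  W ⇒ negate
Point 2:
  φ: split at 2 digits → 34° and 52.7539′; 34 + 52.7539/60 = 34.879232
  N → positive
  Lon: split at 3 digits → 013° and 40.5602′; 13 + 40.5602/60 = 13.676003
  W → negative
Point 3:
  Lat: degrees = first 2 digits = 38, minutes = 49.3921; 38 + 49.3921/60 = 38.823202
  N ⇒ keep positive
  λ: degrees = first 3 digits = 178, minutes = 35.4795; 178 + 35.4795/60 = 178.591325
  W ⇒ negate
Point 4:
  Lat: split at 2 digits → 27° and 29.00132′; 27 + 29.00132/60 = 27.483355
  S → negative
  Longitude: degrees = first 3 digits = 179, minutes = 41.46622; 179 + 41.46622/60 = 179.691104
  W → negative

1. 5.20468, -58.76924
2. 34.87923, -13.67600
3. 38.82320, -178.59133
4. -27.48336, -179.69110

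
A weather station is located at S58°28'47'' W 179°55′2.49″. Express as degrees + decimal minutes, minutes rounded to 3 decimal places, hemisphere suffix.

58° 28.783′ S, 179° 55.042′ W

Lat: seconds/60 = 0.78333; minutes = 28 + 0.78333 = 28.78333
Lon: 55 + 2.49/60 = 55.04150′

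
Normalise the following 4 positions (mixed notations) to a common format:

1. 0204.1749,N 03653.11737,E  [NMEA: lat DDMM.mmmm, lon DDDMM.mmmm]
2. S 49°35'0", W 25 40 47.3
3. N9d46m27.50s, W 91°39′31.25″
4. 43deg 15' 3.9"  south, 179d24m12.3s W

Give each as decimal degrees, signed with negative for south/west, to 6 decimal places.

1. 2.069582, 36.885290
2. -49.583333, -25.679806
3. 9.774306, -91.658681
4. -43.251083, -179.403417

Point 1:
  Latitude: degrees = first 2 digits = 2, minutes = 4.1749; 2 + 4.1749/60 = 2.0695817
  N → positive
  λ: split at 3 digits → 036° and 53.11737′; 36 + 53.11737/60 = 36.8852895
  E → positive
Point 2:
  φ: 49 + 35/60 + 0/3600 = 49.5833333
  S → negative
  Lon: 25° + 40/60 + 47.3/3600 = 25 + 0.666667 + 0.013139 = 25.6798056
  hemisphere W, so the sign is −
Point 3:
  Latitude: 9 + 46/60 + 27.5/3600 = 9.7743056
  N ⇒ keep positive
  Lon: 39′ + 31.25″ = 39.52083′; 91 + 39.52083/60 = 91.6586806
  W ⇒ negate
Point 4:
  Latitude: 15′ + 3.9″ = 15.06500′; 43 + 15.06500/60 = 43.2510833
  S → negative
  Lon: 24′ + 12.3″ = 24.20500′; 179 + 24.20500/60 = 179.4034167
  hemisphere W, so the sign is −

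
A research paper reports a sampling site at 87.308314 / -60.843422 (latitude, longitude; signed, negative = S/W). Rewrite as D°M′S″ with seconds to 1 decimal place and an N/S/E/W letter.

Latitude: 0.308314° → 18.49884′; 0.49884 × 60 = 29.930″
Longitude is negative → W; |value| = 60.843422
Lon: 0.843422 × 60 = 50.60532′ → 50′, remainder × 60 = 36.319″

87°18′29.9″ N, 60°50′36.3″ W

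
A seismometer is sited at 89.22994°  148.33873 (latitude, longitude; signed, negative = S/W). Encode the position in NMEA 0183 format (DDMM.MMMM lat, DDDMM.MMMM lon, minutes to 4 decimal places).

8913.7964,N / 14820.3238,E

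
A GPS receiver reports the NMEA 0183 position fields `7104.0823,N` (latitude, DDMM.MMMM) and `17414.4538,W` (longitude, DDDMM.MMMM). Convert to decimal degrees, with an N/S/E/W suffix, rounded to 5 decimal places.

Latitude: degrees = first 2 digits = 71, minutes = 4.0823; 71 + 4.0823/60 = 71.068038
Lon: degrees = first 3 digits = 174, minutes = 14.4538; 174 + 14.4538/60 = 174.240897

71.06804° N, 174.24090° W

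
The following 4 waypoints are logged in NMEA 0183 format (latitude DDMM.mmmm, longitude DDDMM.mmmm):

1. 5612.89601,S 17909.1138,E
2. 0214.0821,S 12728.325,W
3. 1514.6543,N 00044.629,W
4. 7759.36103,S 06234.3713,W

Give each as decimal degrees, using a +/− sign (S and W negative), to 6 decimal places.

Point 1:
  Latitude: degrees = first 2 digits = 56, minutes = 12.89601; 56 + 12.89601/60 = 56.2149335
  S ⇒ negate
  λ: degrees = first 3 digits = 179, minutes = 9.1138; 179 + 9.1138/60 = 179.1518967
  E ⇒ keep positive
Point 2:
  φ: degrees = first 2 digits = 2, minutes = 14.0821; 2 + 14.0821/60 = 2.2347017
  S → negative
  Longitude: split at 3 digits → 127° and 28.325′; 127 + 28.325/60 = 127.4720833
  W ⇒ negate
Point 3:
  Lat: split at 2 digits → 15° and 14.6543′; 15 + 14.6543/60 = 15.2442383
  N ⇒ keep positive
  Lon: split at 3 digits → 000° and 44.629′; 0 + 44.629/60 = 0.7438167
  W → negative
Point 4:
  φ: split at 2 digits → 77° and 59.36103′; 77 + 59.36103/60 = 77.9893505
  hemisphere S, so the sign is −
  Lon: degrees = first 3 digits = 62, minutes = 34.3713; 62 + 34.3713/60 = 62.5728550
  W → negative

1. -56.214934, 179.151897
2. -2.234702, -127.472083
3. 15.244238, -0.743817
4. -77.989351, -62.572855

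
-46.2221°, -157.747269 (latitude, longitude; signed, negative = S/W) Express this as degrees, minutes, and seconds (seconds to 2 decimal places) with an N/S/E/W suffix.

Latitude is negative → S; |value| = 46.222100
Latitude: 0.222100° → 13.32600′; 0.32600 × 60 = 19.5600″
Longitude is negative → W; |value| = 157.747269
Longitude: 0.747269° → 44.83614′; 0.83614 × 60 = 50.1684″

46°13′19.56″ S, 157°44′50.17″ W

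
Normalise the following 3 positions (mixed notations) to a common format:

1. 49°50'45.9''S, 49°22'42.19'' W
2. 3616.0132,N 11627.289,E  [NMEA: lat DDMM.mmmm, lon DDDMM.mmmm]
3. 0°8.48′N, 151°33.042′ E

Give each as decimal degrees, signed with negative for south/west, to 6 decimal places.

Point 1:
  Lat: 49° + 50/60 + 45.9/3600 = 49 + 0.833333 + 0.012750 = 49.8460833
  S ⇒ negate
  Longitude: 49° + 22/60 + 42.19/3600 = 49 + 0.366667 + 0.011719 = 49.3783861
  W → negative
Point 2:
  φ: degrees = first 2 digits = 36, minutes = 16.0132; 36 + 16.0132/60 = 36.2668867
  N → positive
  Lon: split at 3 digits → 116° and 27.289′; 116 + 27.289/60 = 116.4548167
  E → positive
Point 3:
  Lat: 8.48′ = 0.141333°; total 0.1413333
  N → positive
  λ: 33.042′ = 0.550700°; total 151.5507000
  E ⇒ keep positive

1. -49.846083, -49.378386
2. 36.266887, 116.454817
3. 0.141333, 151.550700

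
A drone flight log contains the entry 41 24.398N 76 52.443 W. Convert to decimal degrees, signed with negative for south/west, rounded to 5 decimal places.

41.40663, -76.87405

Latitude: 41 + 24.398/60 = 41.406633
N ⇒ keep positive
Lon: 52.443′ = 0.874050°; total 76.874050
W → negative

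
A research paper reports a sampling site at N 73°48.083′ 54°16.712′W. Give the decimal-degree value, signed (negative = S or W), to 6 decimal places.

73.801383, -54.278533

Lat: 48.083′ = 0.801383°; total 73.8013833
N → positive
Longitude: 16.712′ = 0.278533°; total 54.2785333
W → negative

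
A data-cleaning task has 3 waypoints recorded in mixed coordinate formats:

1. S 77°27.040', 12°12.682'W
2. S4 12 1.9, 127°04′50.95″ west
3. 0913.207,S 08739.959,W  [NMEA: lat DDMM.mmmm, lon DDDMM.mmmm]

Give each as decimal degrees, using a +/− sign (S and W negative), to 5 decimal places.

1. -77.45067, -12.21137
2. -4.20053, -127.08082
3. -9.22012, -87.66598

Point 1:
  Lat: 77 + 27.04/60 = 77.450667
  S → negative
  Lon: 12 + 12.682/60 = 12.211367
  W → negative
Point 2:
  Lat: 4° + 12/60 + 1.9/3600 = 4 + 0.200000 + 0.000528 = 4.200528
  S ⇒ negate
  λ: 4′ + 50.95″ = 4.84917′; 127 + 4.84917/60 = 127.080819
  hemisphere W, so the sign is −
Point 3:
  Latitude: split at 2 digits → 09° and 13.207′; 9 + 13.207/60 = 9.220117
  hemisphere S, so the sign is −
  Lon: split at 3 digits → 087° and 39.959′; 87 + 39.959/60 = 87.665983
  W → negative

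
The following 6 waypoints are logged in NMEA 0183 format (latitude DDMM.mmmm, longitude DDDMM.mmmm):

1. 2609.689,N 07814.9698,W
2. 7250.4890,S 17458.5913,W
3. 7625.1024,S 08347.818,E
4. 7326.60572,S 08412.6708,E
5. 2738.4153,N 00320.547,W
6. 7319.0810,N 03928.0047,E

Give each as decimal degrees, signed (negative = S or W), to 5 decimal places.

1. 26.16148, -78.24950
2. -72.84148, -174.97652
3. -76.41837, 83.79697
4. -73.44343, 84.21118
5. 27.64026, -3.34245
6. 73.31802, 39.46675

Point 1:
  Latitude: degrees = first 2 digits = 26, minutes = 9.689; 26 + 9.689/60 = 26.161483
  N → positive
  Lon: split at 3 digits → 078° and 14.9698′; 78 + 14.9698/60 = 78.249497
  hemisphere W, so the sign is −
Point 2:
  Lat: degrees = first 2 digits = 72, minutes = 50.489; 72 + 50.489/60 = 72.841483
  S → negative
  Lon: split at 3 digits → 174° and 58.5913′; 174 + 58.5913/60 = 174.976522
  W → negative
Point 3:
  Latitude: split at 2 digits → 76° and 25.1024′; 76 + 25.1024/60 = 76.418373
  hemisphere S, so the sign is −
  λ: split at 3 digits → 083° and 47.818′; 83 + 47.818/60 = 83.796967
  E ⇒ keep positive
Point 4:
  Latitude: split at 2 digits → 73° and 26.60572′; 73 + 26.60572/60 = 73.443429
  hemisphere S, so the sign is −
  Longitude: split at 3 digits → 084° and 12.6708′; 84 + 12.6708/60 = 84.211180
  E → positive
Point 5:
  Lat: split at 2 digits → 27° and 38.4153′; 27 + 38.4153/60 = 27.640255
  N → positive
  λ: split at 3 digits → 003° and 20.547′; 3 + 20.547/60 = 3.342450
  W ⇒ negate
Point 6:
  φ: degrees = first 2 digits = 73, minutes = 19.081; 73 + 19.081/60 = 73.318017
  N ⇒ keep positive
  λ: degrees = first 3 digits = 39, minutes = 28.0047; 39 + 28.0047/60 = 39.466745
  E ⇒ keep positive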